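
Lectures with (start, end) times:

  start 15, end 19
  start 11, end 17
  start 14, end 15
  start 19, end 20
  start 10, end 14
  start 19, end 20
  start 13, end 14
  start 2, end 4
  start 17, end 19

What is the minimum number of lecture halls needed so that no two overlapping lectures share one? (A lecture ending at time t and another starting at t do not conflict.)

Events (time:±→running): 2:+→1 4:-→0 10:+→1 11:+→2 13:+→3 … peak 3.

3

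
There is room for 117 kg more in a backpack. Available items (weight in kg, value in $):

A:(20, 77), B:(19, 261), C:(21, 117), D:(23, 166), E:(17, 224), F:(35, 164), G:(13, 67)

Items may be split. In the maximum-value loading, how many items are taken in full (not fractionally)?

Order: B (261/19=13.74) > E (224/17=13.18) > D (166/23=7.22) > C (117/21=5.57) > G (67/13=5.15) > F (164/35=4.69) > A (77/20=3.85)
Fill: take B (19 @ 261) → take E (17 @ 224) → take D (23 @ 166) → take C (21 @ 117) → take G (13 @ 67) → take 24/35 of F → 112.46; 117/117 used.
5 item(s) taken whole; one partial (take 24/35 of F).

5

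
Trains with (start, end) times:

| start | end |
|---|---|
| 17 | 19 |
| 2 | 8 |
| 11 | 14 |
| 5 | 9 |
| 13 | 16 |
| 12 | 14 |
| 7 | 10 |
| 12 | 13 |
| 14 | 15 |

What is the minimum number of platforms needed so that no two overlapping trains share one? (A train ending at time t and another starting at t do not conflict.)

Count concurrent intervals with a sweep; the peak is the room count.
Events (time:±→running): 2:+→1 5:+→2 7:+→3 … peak 3.

3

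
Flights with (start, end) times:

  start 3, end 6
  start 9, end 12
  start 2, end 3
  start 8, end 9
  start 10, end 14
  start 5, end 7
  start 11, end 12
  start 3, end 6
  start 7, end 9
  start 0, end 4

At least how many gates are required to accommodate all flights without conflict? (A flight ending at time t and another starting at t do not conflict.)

The answer is the maximum number of intervals overlapping at any instant.
Events (time:±→running): 0:+→1 2:+→2 3:-→1 3:+→2 3:+→3 … peak 3.

3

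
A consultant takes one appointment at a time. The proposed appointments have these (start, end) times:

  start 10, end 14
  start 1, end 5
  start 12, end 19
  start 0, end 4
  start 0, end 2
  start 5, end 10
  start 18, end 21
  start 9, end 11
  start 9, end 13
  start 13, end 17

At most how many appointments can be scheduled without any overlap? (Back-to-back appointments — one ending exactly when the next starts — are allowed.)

By end time: (0,2), (0,4), (1,5), (5,10), (9,11), (9,13), (10,14), (13,17), (12,19), (18,21).
Pick (0,2); next start ≥ 2 → (5,10); next start ≥ 10 → (10,14); next start ≥ 14 → (18,21).
Selected 4 appointments.

4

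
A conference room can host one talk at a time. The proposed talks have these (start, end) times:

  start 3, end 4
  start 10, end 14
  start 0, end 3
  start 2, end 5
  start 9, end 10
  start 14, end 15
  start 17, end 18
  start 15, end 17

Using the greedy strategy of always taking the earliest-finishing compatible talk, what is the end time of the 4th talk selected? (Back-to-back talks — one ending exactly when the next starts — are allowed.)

14

Greedy by earliest finish: after sorting by end time, pick each interval compatible with the last pick.
By end time: (0,3), (3,4), (2,5), (9,10), (10,14), (14,15), (15,17), (17,18).
Pick (0,3); next start ≥ 3 → (3,4); next start ≥ 4 → (9,10); next start ≥ 10 → (10,14); next start ≥ 14 → (14,15); next start ≥ 15 → (15,17); next start ≥ 17 → (17,18).
Selected: (0,3) (3,4) (9,10) (10,14) (14,15) (15,17) (17,18)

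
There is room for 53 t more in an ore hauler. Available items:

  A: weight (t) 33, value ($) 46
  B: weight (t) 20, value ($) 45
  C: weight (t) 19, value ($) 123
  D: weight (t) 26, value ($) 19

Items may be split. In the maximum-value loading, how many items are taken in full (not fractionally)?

Ratios (sorted): C 6.47, B 2.25, A 1.39, D 0.73
take C (19 @ 123); take B (20 @ 45); take 14/33 of A → 19.52. Capacity used 53/53.
2 item(s) taken whole; one partial (take 14/33 of A).

2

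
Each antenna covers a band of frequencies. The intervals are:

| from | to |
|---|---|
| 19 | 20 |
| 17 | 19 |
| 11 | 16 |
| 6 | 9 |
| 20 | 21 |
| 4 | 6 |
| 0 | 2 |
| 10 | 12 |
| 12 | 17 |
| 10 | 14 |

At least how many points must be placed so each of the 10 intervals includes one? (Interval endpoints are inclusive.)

Sort by right endpoint; whenever an interval is uncovered, place a point at its right end.
By right end: [0,2]  [4,6]  [6,9]  [10,12]  [10,14]  [11,16]  [12,17]  [17,19]  [19,20]  [20,21]
[0,2] uncovered → point at 2; [4,6] uncovered → point at 6; [10,12] uncovered → point at 12; [17,19] uncovered → point at 19; [20,21] uncovered → point at 21.
Points: 2, 6, 12, 19, 21 (5 total).

5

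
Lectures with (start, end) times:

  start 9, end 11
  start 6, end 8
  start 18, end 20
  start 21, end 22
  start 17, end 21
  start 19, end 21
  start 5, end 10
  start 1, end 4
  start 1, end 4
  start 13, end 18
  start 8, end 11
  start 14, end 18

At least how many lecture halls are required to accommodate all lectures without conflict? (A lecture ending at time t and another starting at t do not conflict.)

3

Events (time:±→running): 1:+→1 1:+→2 4:-→1 4:-→0 5:+→1 6:+→2 8:-→1 8:+→2 9:+→3 … peak 3.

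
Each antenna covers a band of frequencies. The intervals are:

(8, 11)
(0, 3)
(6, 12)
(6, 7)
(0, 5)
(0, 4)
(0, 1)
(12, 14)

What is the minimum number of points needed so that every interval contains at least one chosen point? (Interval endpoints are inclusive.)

Sorted: [0,1] [0,3] [0,4] [0,5] [6,7] [8,11] [6,12] [12,14]
{[0,1],[0,3],[0,4],[0,5]} hit by 1; {[6,7]} hit by 7; {[8,11],[6,12]} hit by 11; {[12,14]} hit by 14.
Points: 1, 7, 11, 14 (4 total).

4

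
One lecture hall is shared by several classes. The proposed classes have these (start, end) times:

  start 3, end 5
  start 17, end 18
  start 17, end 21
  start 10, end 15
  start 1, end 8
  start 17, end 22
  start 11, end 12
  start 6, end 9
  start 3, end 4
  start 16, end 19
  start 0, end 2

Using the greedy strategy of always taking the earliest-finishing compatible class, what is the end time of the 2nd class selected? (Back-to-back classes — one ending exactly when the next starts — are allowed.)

4

Sorted by end: (0,2)  (3,4)  (3,5)  (1,8)  (6,9)  (11,12)  (10,15)  (17,18)  (16,19)  (17,21)  (17,22)
take (0,2); take (3,4); skip (3,5); take (6,9); take (11,12); skip (10,15); take (17,18); skip (17,22).
Selected: (0,2) (3,4) (6,9) (11,12) (17,18)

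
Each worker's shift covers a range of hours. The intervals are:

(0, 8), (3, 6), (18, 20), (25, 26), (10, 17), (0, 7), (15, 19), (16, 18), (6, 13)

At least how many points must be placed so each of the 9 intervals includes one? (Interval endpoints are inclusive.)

By right end: [3,6]  [0,7]  [0,8]  [6,13]  [10,17]  [16,18]  [15,19]  [18,20]  [25,26]
[3,6] uncovered → point at 6; [10,17] uncovered → point at 17; [18,20] uncovered → point at 20; [25,26] uncovered → point at 26.
Points: 6, 17, 20, 26 (4 total).

4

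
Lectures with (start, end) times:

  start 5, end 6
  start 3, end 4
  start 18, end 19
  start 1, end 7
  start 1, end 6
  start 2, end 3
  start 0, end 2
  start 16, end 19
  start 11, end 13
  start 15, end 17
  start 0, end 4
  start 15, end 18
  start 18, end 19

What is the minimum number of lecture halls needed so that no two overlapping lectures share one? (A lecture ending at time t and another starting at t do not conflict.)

Events (time:±→running): 0:+→1 0:+→2 1:+→3 1:+→4 … peak 4.

4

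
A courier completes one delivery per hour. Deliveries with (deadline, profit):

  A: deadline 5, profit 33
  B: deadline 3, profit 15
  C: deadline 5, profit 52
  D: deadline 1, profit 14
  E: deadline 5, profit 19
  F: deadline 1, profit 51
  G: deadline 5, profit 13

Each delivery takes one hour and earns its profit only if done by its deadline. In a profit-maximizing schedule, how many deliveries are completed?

5

By profit: C(d5,52), F(d1,51), A(d5,33), E(d5,19), B(d3,15), D(d1,14), G(d5,13)
C→slot 5; F→slot 1; A→slot 4; E→slot 3; B→slot 2; D skipped; G skipped.
5 of 7 scheduled.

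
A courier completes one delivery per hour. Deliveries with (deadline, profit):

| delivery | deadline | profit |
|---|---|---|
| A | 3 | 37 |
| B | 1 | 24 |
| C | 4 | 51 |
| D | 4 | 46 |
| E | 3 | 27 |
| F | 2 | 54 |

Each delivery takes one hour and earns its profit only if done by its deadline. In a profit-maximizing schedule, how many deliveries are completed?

4

Sort by profit descending; place each in the latest free slot ≤ its deadline.
Profit order: F=54 C=51 D=46 A=37 E=27 B=24
Assign: F→slot 2, C→slot 4, D→slot 3, A→slot 1, E skipped, B skipped.
Slots: [1:A] [2:F] [3:D] [4:C]
4 of 6 scheduled.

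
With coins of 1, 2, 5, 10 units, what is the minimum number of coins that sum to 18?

18 − 1×10→8 − 1×5→3 − 1×2→1 − 1×1→0
Total coins = 1 + 1 + 1 + 1 = 4

4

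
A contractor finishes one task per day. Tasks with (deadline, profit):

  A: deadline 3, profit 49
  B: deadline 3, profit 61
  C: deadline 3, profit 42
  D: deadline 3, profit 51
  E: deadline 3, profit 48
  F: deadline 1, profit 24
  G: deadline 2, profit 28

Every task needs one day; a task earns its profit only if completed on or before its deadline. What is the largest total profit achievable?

161

Profit order: B=61 D=51 A=49 E=48 C=42 G=28 F=24
Assign: B→slot 3, D→slot 2, A→slot 1, E skipped, C skipped, G skipped, F skipped.
Slots: [1:A] [2:D] [3:B]
Profit = 49 + 51 + 61 = 161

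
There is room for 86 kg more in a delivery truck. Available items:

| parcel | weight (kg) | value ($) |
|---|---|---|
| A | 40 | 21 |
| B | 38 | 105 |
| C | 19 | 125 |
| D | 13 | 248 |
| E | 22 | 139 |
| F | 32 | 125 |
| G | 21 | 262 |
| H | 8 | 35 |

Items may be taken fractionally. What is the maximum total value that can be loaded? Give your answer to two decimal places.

Order: D (248/13=19.08) > G (262/21=12.48) > C (125/19=6.58) > E (139/22=6.32) > H (35/8=4.38) > F (125/32=3.91) > B (105/38=2.76) > A (21/40=0.53)
Fill: take D (13 @ 248) → take G (21 @ 262) → take C (19 @ 125) → take E (22 @ 139) → take H (8 @ 35) → take 3/32 of F → 11.72; 86/86 used.
Total value = 820.72

820.72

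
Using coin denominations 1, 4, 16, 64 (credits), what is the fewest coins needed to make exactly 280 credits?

Greedy: take as many of the largest coin as possible, then repeat with the remainder.
280 = 4×64 + 1×16 + 2×4
Total coins = 4 + 1 + 2 = 7

7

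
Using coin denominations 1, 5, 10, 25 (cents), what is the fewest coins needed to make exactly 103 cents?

7

Greedy: take as many of the largest coin as possible, then repeat with the remainder.
103 − 4×25→3 − 3×1→0
Total coins = 4 + 3 = 7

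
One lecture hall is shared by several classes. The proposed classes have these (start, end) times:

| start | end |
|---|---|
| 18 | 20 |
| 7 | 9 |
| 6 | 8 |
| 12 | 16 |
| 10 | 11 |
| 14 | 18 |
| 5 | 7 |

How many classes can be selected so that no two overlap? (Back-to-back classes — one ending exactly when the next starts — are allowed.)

Sorted by end: (5,7)  (6,8)  (7,9)  (10,11)  (12,16)  (14,18)  (18,20)
take (5,7); skip (6,8); take (7,9); take (10,11); take (12,16); take (18,20).
Selected 5 classes.

5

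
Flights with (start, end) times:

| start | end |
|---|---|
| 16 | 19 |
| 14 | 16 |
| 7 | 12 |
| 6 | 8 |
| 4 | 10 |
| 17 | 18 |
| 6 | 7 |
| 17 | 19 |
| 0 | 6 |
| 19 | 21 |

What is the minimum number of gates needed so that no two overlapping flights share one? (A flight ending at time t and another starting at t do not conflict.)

3

starts: [0, 4, 6, 6, 7, 14, 16, 17, 17, 19]
ends:   [6, 7, 8, 10, 12, 16, 18, 19, 19, 21]
s0→1 s4→2 e6→1 s6→2 s6→3  — peak 3.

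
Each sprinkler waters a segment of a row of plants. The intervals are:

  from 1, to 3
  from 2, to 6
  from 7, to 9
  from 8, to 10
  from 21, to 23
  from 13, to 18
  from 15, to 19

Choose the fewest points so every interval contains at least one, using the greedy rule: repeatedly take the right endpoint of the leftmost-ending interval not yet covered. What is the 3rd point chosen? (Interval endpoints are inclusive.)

Sort by right endpoint; whenever an interval is uncovered, place a point at its right end.
By right end: [1,3]  [2,6]  [7,9]  [8,10]  [13,18]  [15,19]  [21,23]
[1,3] uncovered → point at 3; [7,9] uncovered → point at 9; [13,18] uncovered → point at 18; [21,23] uncovered → point at 23.
Points: 3, 9, 18, 23 (4 total).

18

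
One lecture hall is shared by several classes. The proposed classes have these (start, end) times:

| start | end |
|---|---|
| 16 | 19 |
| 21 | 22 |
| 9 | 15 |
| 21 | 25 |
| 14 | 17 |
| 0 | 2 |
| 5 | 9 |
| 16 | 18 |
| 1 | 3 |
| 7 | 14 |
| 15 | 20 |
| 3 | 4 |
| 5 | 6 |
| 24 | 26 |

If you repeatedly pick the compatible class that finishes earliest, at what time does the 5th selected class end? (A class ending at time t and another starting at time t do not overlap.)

17

Order by finish time; keep every interval that doesn't clash with the previous kept one.
Sorted by end: (0,2)  (1,3)  (3,4)  (5,6)  (5,9)  (7,14)  (9,15)  (14,17)  (16,18)  (16,19)  (15,20)  (21,22)  (21,25)  (24,26)
take (0,2); take (3,4); take (5,6); take (7,14); skip (9,15); take (14,17); skip (16,18); skip (15,20); take (21,22); take (24,26).
Selected: (0,2) (3,4) (5,6) (7,14) (14,17) (21,22) (24,26)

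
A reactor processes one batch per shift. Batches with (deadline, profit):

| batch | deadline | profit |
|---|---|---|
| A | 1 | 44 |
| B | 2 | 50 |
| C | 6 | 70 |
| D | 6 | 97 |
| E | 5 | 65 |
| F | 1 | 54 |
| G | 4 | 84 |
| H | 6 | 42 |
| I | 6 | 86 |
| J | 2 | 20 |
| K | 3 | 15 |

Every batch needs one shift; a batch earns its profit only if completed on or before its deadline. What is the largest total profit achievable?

456

By profit: D(d6,97), I(d6,86), G(d4,84), C(d6,70), E(d5,65), F(d1,54), B(d2,50), A(d1,44), H(d6,42), J(d2,20), K(d3,15)
D→slot 6; I→slot 5; G→slot 4; C→slot 3; E→slot 2; F→slot 1; B skipped; A skipped; H skipped; J skipped; K skipped.
Profit = 54 + 65 + 70 + 84 + 86 + 97 = 456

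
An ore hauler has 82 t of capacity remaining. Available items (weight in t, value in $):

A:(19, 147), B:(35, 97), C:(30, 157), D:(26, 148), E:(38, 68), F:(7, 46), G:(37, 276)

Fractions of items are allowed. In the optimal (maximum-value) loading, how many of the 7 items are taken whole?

3

Sort by value per unit weight and fill in that order.
Order: A (147/19=7.74) > G (276/37=7.46) > F (46/7=6.57) > D (148/26=5.69) > C (157/30=5.23) > B (97/35=2.77) > E (68/38=1.79)
Fill: take A (19 @ 147) → take G (37 @ 276) → take F (7 @ 46) → take 19/26 of D → 108.15; 82/82 used.
3 item(s) taken whole; one partial (take 19/26 of D).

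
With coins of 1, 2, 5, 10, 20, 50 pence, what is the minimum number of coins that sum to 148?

7

Greedy: take as many of the largest coin as possible, then repeat with the remainder.
148 − 2×50→48 − 2×20→8 − 1×5→3 − 1×2→1 − 1×1→0
Total coins = 2 + 2 + 1 + 1 + 1 = 7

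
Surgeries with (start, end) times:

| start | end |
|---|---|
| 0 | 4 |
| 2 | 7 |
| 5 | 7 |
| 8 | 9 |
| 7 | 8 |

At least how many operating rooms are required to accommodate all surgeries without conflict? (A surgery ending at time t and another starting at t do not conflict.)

2

Count concurrent intervals with a sweep; the peak is the room count.
starts: [0, 2, 5, 7, 8]
ends:   [4, 7, 7, 8, 9]
s0→1 s2→2  — peak 2.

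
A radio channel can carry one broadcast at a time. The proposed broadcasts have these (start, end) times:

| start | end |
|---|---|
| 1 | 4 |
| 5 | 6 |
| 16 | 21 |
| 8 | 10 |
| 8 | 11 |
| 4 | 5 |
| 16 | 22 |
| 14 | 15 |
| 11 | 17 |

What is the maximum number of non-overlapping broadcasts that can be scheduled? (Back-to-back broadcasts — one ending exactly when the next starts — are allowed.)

Sorted by end: (1,4)  (4,5)  (5,6)  (8,10)  (8,11)  (14,15)  (11,17)  (16,21)  (16,22)
take (1,4); take (4,5); take (5,6); take (8,10); take (14,15); skip (11,17); take (16,21).
Selected 6 broadcasts.

6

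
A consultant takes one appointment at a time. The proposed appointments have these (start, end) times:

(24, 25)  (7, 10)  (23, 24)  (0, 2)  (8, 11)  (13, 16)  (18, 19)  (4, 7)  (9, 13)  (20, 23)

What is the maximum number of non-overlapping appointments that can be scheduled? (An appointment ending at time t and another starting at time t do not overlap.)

8

By end time: (0,2), (4,7), (7,10), (8,11), (9,13), (13,16), (18,19), (20,23), (23,24), (24,25).
Pick (0,2); next start ≥ 2 → (4,7); next start ≥ 7 → (7,10); next start ≥ 10 → (13,16); next start ≥ 16 → (18,19); next start ≥ 19 → (20,23); next start ≥ 23 → (23,24); next start ≥ 24 → (24,25).
Selected 8 appointments.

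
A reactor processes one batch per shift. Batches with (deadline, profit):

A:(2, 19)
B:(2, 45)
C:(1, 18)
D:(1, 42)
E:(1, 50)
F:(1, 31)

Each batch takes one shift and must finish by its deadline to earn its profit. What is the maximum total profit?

Take jobs in profit order; each goes to the latest open slot no later than its deadline.
By profit: E(d1,50), B(d2,45), D(d1,42), F(d1,31), A(d2,19), C(d1,18)
E→slot 1; B→slot 2; D skipped; F skipped; A skipped; C skipped.
Profit = 50 + 45 = 95

95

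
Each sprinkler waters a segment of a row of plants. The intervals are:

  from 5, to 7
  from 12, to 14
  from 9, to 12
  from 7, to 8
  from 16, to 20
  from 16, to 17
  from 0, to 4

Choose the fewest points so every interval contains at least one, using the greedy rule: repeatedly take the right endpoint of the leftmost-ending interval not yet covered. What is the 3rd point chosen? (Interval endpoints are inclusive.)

Sort by right endpoint; whenever an interval is uncovered, place a point at its right end.
By right end: [0,4]  [5,7]  [7,8]  [9,12]  [12,14]  [16,17]  [16,20]
[0,4] uncovered → point at 4; [5,7] uncovered → point at 7; [9,12] uncovered → point at 12; [16,17] uncovered → point at 17.
Points: 4, 7, 12, 17 (4 total).

12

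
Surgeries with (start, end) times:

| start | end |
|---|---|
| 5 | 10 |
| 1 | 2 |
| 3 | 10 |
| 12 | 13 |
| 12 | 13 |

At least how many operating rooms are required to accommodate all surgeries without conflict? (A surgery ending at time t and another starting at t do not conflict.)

2

starts: [1, 3, 5, 12, 12]
ends:   [2, 10, 10, 13, 13]
s1→1 e2→0 s3→1 s5→2  — peak 2.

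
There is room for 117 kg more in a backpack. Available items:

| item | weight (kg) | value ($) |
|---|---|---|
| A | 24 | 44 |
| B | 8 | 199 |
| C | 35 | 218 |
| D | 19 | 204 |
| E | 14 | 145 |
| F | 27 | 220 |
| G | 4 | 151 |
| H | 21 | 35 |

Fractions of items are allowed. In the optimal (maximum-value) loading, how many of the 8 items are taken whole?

6

Sort by value per unit weight and fill in that order.
Ratios (sorted): G 37.75, B 24.88, D 10.74, E 10.36, F 8.15, C 6.23, A 1.83, H 1.67
take G (4 @ 151); take B (8 @ 199); take D (19 @ 204); take E (14 @ 145); take F (27 @ 220); take C (35 @ 218); take 10/24 of A → 18.33. Capacity used 117/117.
6 item(s) taken whole; one partial (take 10/24 of A).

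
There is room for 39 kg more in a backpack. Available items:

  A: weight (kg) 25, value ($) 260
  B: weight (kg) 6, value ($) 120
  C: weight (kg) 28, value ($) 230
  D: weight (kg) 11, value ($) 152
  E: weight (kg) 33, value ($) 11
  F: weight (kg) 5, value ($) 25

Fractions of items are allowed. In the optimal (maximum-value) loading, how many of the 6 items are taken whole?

Greedy by value/weight ratio, highest first.
Order: B (120/6=20.00) > D (152/11=13.82) > A (260/25=10.40) > C (230/28=8.21) > F (25/5=5.00) > E (11/33=0.33)
Fill: take B (6 @ 120) → take D (11 @ 152) → take 22/25 of A → 228.80; 39/39 used.
2 item(s) taken whole; one partial (take 22/25 of A).

2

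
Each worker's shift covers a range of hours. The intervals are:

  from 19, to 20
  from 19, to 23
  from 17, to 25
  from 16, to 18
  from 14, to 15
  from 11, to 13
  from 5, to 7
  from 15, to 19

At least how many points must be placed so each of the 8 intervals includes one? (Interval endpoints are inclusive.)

5

Sort by right endpoint; whenever an interval is uncovered, place a point at its right end.
Sorted: [5,7] [11,13] [14,15] [16,18] [15,19] [19,20] [19,23] [17,25]
{[5,7]} hit by 7; {[11,13]} hit by 13; {[14,15]} hit by 15; {[16,18],[15,19]} hit by 18; {[19,20],[19,23],[17,25]} hit by 20.
Points: 7, 13, 15, 18, 20 (5 total).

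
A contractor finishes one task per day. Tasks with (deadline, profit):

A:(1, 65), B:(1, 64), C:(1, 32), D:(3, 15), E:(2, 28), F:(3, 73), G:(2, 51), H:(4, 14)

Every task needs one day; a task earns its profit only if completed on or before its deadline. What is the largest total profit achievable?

Sort by profit descending; place each in the latest free slot ≤ its deadline.
By profit: F(d3,73), A(d1,65), B(d1,64), G(d2,51), C(d1,32), E(d2,28), D(d3,15), H(d4,14)
F→slot 3; A→slot 1; B skipped; G→slot 2; C skipped; E skipped; D skipped; H→slot 4.
Profit = 65 + 51 + 73 + 14 = 203

203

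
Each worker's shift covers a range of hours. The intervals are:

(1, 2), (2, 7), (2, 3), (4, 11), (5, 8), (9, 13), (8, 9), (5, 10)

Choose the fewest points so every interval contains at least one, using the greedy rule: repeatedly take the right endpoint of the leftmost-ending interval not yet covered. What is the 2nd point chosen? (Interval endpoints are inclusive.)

8

Sorted: [1,2] [2,3] [2,7] [5,8] [8,9] [5,10] [4,11] [9,13]
{[1,2],[2,3],[2,7]} hit by 2; {[5,8],[8,9],[5,10],[4,11]} hit by 8; {[9,13]} hit by 13.
Points: 2, 8, 13 (3 total).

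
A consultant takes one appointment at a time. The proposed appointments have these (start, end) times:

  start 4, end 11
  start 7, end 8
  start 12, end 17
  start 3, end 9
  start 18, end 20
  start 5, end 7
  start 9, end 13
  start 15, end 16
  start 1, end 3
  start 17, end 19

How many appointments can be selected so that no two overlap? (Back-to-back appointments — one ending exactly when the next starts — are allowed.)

6

Order by finish time; keep every interval that doesn't clash with the previous kept one.
Sorted by end: (1,3)  (5,7)  (7,8)  (3,9)  (4,11)  (9,13)  (15,16)  (12,17)  (17,19)  (18,20)
take (1,3); take (5,7); take (7,8); take (9,13); take (15,16); take (17,19).
Selected 6 appointments.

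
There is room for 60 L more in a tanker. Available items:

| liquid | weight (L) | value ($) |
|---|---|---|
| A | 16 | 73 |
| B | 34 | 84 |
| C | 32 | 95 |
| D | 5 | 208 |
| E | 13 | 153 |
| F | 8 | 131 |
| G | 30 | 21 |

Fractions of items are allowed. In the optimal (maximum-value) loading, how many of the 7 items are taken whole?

4

Sort by value per unit weight and fill in that order.
Ratios (sorted): D 41.60, F 16.38, E 11.77, A 4.56, C 2.97, B 2.47, G 0.70
take D (5 @ 208); take F (8 @ 131); take E (13 @ 153); take A (16 @ 73); take 18/32 of C → 53.44. Capacity used 60/60.
4 item(s) taken whole; one partial (take 18/32 of C).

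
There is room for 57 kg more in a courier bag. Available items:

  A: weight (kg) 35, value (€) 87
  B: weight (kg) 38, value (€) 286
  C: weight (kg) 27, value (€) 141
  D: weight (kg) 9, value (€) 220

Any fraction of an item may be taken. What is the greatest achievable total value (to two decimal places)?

Greedy by value/weight ratio, highest first.
Ratios (sorted): D 24.44, B 7.53, C 5.22, A 2.49
take D (9 @ 220); take B (38 @ 286); take 10/27 of C → 52.22. Capacity used 57/57.
Total value = 558.22

558.22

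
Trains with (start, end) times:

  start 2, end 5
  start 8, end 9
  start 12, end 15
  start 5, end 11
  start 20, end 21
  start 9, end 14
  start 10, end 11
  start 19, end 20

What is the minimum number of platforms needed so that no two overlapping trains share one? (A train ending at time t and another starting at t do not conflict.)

3

The answer is the maximum number of intervals overlapping at any instant.
Events (time:±→running): 2:+→1 5:-→0 5:+→1 8:+→2 9:-→1 9:+→2 10:+→3 … peak 3.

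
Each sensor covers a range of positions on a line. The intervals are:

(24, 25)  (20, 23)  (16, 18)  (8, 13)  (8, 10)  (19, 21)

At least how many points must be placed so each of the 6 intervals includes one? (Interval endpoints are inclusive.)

4

Process intervals by earliest right end; each time one isn't hit yet, stab at its right endpoint.
Sorted: [8,10] [8,13] [16,18] [19,21] [20,23] [24,25]
{[8,10],[8,13]} hit by 10; {[16,18]} hit by 18; {[19,21],[20,23]} hit by 21; {[24,25]} hit by 25.
Points: 10, 18, 21, 25 (4 total).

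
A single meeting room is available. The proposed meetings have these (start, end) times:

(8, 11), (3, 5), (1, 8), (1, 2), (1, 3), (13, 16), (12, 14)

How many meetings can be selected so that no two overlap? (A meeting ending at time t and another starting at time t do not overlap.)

4

By end time: (1,2), (1,3), (3,5), (1,8), (8,11), (12,14), (13,16).
Pick (1,2); next start ≥ 2 → (3,5); next start ≥ 5 → (8,11); next start ≥ 11 → (12,14).
Selected 4 meetings.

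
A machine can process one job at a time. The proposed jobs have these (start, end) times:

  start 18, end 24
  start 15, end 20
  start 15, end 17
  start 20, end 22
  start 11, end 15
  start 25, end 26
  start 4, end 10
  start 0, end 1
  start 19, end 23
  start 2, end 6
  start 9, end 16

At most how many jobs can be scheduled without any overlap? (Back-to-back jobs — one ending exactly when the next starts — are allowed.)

By end time: (0,1), (2,6), (4,10), (11,15), (9,16), (15,17), (15,20), (20,22), (19,23), (18,24), (25,26).
Pick (0,1); next start ≥ 1 → (2,6); next start ≥ 6 → (11,15); next start ≥ 15 → (15,17); next start ≥ 17 → (20,22); next start ≥ 22 → (25,26).
Selected 6 jobs.

6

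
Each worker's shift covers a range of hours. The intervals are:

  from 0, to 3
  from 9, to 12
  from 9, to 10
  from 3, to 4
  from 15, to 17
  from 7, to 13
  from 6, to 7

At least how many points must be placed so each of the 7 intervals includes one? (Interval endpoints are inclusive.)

Sort by right endpoint; whenever an interval is uncovered, place a point at its right end.
By right end: [0,3]  [3,4]  [6,7]  [9,10]  [9,12]  [7,13]  [15,17]
[0,3] uncovered → point at 3; [6,7] uncovered → point at 7; [9,10] uncovered → point at 10; [15,17] uncovered → point at 17.
Points: 3, 7, 10, 17 (4 total).

4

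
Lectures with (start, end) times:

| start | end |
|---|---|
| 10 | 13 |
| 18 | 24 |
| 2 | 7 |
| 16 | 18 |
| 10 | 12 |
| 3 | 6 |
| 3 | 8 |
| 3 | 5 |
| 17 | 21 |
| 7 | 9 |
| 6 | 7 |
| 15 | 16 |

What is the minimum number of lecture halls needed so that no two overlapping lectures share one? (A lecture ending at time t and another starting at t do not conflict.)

The answer is the maximum number of intervals overlapping at any instant.
starts: [2, 3, 3, 3, 6, 7, 10, 10, 15, 16, 17, 18]
ends:   [5, 6, 7, 7, 8, 9, 12, 13, 16, 18, 21, 24]
s2→1 s3→2 s3→3 s3→4  — peak 4.

4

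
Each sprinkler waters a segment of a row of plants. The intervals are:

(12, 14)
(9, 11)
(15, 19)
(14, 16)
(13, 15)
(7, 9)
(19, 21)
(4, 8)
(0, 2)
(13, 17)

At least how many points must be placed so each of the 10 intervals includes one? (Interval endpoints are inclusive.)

5

Process intervals by earliest right end; each time one isn't hit yet, stab at its right endpoint.
By right end: [0,2]  [4,8]  [7,9]  [9,11]  [12,14]  [13,15]  [14,16]  [13,17]  [15,19]  [19,21]
[0,2] uncovered → point at 2; [4,8] uncovered → point at 8; [9,11] uncovered → point at 11; [12,14] uncovered → point at 14; [15,19] uncovered → point at 19.
Points: 2, 8, 11, 14, 19 (5 total).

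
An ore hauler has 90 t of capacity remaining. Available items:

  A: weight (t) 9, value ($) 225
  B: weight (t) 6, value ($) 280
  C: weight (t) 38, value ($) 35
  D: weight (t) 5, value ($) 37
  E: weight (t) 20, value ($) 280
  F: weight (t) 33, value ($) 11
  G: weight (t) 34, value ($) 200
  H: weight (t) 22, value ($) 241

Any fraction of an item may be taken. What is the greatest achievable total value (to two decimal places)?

Order: B (280/6=46.67) > A (225/9=25.00) > E (280/20=14.00) > H (241/22=10.95) > D (37/5=7.40) > G (200/34=5.88) > C (35/38=0.92) > F (11/33=0.33)
Fill: take B (6 @ 280) → take A (9 @ 225) → take E (20 @ 280) → take H (22 @ 241) → take D (5 @ 37) → take 28/34 of G → 164.71; 90/90 used.
Total value = 1227.71

1227.71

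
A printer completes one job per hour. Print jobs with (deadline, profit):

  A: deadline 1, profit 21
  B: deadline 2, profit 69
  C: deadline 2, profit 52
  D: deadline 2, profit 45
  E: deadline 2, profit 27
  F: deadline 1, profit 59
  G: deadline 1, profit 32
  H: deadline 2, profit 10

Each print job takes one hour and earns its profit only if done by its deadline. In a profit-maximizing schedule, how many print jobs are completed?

2

Take jobs in profit order; each goes to the latest open slot no later than its deadline.
Profit order: B=69 F=59 C=52 D=45 G=32 E=27 A=21 H=10
Assign: B→slot 2, F→slot 1, C skipped, D skipped, G skipped, E skipped, A skipped, H skipped.
Slots: [1:F] [2:B]
2 of 8 scheduled.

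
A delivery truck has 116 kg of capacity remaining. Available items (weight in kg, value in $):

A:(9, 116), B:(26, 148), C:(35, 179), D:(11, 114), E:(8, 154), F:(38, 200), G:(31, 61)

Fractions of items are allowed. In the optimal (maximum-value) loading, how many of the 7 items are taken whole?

Order: E (154/8=19.25) > A (116/9=12.89) > D (114/11=10.36) > B (148/26=5.69) > F (200/38=5.26) > C (179/35=5.11) > G (61/31=1.97)
Fill: take E (8 @ 154) → take A (9 @ 116) → take D (11 @ 114) → take B (26 @ 148) → take F (38 @ 200) → take 24/35 of C → 122.74; 116/116 used.
5 item(s) taken whole; one partial (take 24/35 of C).

5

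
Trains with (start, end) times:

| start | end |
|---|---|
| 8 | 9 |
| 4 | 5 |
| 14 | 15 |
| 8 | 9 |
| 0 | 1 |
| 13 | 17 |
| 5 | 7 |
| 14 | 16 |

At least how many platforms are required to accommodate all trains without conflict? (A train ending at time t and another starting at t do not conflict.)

Count concurrent intervals with a sweep; the peak is the room count.
Events (time:±→running): 0:+→1 1:-→0 4:+→1 5:-→0 5:+→1 7:-→0 8:+→1 8:+→2 9:-→1 9:-→0 13:+→1 14:+→2 14:+→3 … peak 3.

3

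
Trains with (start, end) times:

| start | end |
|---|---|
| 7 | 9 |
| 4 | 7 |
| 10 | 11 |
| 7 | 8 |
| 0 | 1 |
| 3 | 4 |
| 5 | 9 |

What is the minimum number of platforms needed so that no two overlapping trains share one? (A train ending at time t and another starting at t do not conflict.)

The answer is the maximum number of intervals overlapping at any instant.
Events (time:±→running): 0:+→1 1:-→0 3:+→1 4:-→0 4:+→1 5:+→2 7:-→1 7:+→2 7:+→3 … peak 3.

3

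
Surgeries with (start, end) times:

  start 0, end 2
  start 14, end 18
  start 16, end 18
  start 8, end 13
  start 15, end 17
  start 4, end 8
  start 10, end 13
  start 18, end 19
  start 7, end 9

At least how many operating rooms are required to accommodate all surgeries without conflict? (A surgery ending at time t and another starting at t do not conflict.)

The answer is the maximum number of intervals overlapping at any instant.
Events (time:±→running): 0:+→1 2:-→0 4:+→1 7:+→2 8:-→1 8:+→2 9:-→1 10:+→2 13:-→1 13:-→0 14:+→1 15:+→2 16:+→3 … peak 3.

3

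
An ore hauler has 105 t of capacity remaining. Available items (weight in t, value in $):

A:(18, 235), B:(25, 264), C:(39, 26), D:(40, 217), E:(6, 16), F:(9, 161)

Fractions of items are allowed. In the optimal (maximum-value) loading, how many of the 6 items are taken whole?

5

Greedy by value/weight ratio, highest first.
Order: F (161/9=17.89) > A (235/18=13.06) > B (264/25=10.56) > D (217/40=5.42) > E (16/6=2.67) > C (26/39=0.67)
Fill: take F (9 @ 161) → take A (18 @ 235) → take B (25 @ 264) → take D (40 @ 217) → take E (6 @ 16) → take 7/39 of C → 4.67; 105/105 used.
5 item(s) taken whole; one partial (take 7/39 of C).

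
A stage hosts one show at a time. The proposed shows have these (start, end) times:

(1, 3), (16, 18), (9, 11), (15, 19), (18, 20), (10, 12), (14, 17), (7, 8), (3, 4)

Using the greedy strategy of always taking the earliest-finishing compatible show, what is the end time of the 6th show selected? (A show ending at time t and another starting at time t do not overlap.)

20

Sort by end time and greedily take each interval whose start is ≥ the last chosen end.
Sorted by end: (1,3)  (3,4)  (7,8)  (9,11)  (10,12)  (14,17)  (16,18)  (15,19)  (18,20)
take (1,3); take (3,4); take (7,8); take (9,11); take (14,17); skip (15,19); take (18,20).
Selected: (1,3) (3,4) (7,8) (9,11) (14,17) (18,20)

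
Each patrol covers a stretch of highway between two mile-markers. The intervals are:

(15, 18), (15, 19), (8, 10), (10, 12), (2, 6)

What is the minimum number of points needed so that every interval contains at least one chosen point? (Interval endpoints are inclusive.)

3

Sorted: [2,6] [8,10] [10,12] [15,18] [15,19]
{[2,6]} hit by 6; {[8,10],[10,12]} hit by 10; {[15,18],[15,19]} hit by 18.
Points: 6, 10, 18 (3 total).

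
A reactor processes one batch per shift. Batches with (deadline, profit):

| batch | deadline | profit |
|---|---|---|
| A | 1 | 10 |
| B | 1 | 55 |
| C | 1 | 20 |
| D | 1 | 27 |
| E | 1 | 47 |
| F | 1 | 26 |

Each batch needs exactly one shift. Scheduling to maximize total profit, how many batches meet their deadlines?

1

Take jobs in profit order; each goes to the latest open slot no later than its deadline.
Profit order: B=55 E=47 D=27 F=26 C=20 A=10
Assign: B→slot 1, E skipped, D skipped, F skipped, C skipped, A skipped.
Slots: [1:B]
1 of 6 scheduled.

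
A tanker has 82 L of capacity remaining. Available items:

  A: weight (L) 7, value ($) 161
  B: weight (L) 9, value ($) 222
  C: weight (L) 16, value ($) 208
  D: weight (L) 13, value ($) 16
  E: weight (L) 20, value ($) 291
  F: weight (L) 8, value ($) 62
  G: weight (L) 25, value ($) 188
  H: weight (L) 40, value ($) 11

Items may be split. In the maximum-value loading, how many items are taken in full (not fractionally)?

5

Ratios (sorted): B 24.67, A 23.00, E 14.55, C 13.00, F 7.75, G 7.52, D 1.23, H 0.28
take B (9 @ 222); take A (7 @ 161); take E (20 @ 291); take C (16 @ 208); take F (8 @ 62); take 22/25 of G → 165.44. Capacity used 82/82.
5 item(s) taken whole; one partial (take 22/25 of G).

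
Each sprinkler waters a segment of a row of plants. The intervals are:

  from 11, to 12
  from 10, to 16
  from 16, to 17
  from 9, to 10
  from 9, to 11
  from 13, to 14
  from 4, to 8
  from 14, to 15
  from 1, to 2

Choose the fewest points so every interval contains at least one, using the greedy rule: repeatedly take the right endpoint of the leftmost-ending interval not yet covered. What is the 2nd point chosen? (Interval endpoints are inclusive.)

8

Process intervals by earliest right end; each time one isn't hit yet, stab at its right endpoint.
Sorted: [1,2] [4,8] [9,10] [9,11] [11,12] [13,14] [14,15] [10,16] [16,17]
{[1,2]} hit by 2; {[4,8]} hit by 8; {[9,10],[9,11]} hit by 10; {[11,12]} hit by 12; {[13,14],[14,15],[10,16]} hit by 14; {[16,17]} hit by 17.
Points: 2, 8, 10, 12, 14, 17 (6 total).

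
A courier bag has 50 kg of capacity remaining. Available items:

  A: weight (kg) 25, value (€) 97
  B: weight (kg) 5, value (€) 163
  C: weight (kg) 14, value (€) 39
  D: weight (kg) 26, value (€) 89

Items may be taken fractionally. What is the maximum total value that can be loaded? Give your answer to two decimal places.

328.46

Ratios (sorted): B 32.60, A 3.88, D 3.42, C 2.79
take B (5 @ 163); take A (25 @ 97); take 20/26 of D → 68.46. Capacity used 50/50.
Total value = 328.46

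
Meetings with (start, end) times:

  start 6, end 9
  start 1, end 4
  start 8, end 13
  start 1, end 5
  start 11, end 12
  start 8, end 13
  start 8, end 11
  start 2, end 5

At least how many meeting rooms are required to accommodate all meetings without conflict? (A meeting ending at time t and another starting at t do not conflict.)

Events (time:±→running): 1:+→1 1:+→2 2:+→3 4:-→2 5:-→1 5:-→0 6:+→1 8:+→2 8:+→3 8:+→4 … peak 4.

4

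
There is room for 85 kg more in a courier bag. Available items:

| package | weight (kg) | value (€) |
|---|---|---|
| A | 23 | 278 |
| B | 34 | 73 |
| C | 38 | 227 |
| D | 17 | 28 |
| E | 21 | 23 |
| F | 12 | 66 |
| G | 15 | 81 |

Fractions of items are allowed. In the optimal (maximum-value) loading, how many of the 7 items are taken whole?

Order: A (278/23=12.09) > C (227/38=5.97) > F (66/12=5.50) > G (81/15=5.40) > B (73/34=2.15) > D (28/17=1.65) > E (23/21=1.10)
Fill: take A (23 @ 278) → take C (38 @ 227) → take F (12 @ 66) → take 12/15 of G → 64.80; 85/85 used.
3 item(s) taken whole; one partial (take 12/15 of G).

3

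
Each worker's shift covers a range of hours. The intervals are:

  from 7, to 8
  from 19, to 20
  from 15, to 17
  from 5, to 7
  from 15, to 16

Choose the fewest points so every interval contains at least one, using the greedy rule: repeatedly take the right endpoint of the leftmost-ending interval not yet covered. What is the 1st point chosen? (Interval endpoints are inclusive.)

7

Process intervals by earliest right end; each time one isn't hit yet, stab at its right endpoint.
By right end: [5,7]  [7,8]  [15,16]  [15,17]  [19,20]
[5,7] uncovered → point at 7; [15,16] uncovered → point at 16; [19,20] uncovered → point at 20.
Points: 7, 16, 20 (3 total).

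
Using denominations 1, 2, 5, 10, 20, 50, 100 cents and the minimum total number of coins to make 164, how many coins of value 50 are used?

1

Greedy: take as many of the largest coin as possible, then repeat with the remainder.
164 = 1×100 + 1×50 + 1×10 + 2×2
Count of 50: 1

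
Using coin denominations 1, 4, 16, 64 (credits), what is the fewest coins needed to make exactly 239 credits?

239 − 3×64→47 − 2×16→15 − 3×4→3 − 3×1→0
Total coins = 3 + 2 + 3 + 3 = 11

11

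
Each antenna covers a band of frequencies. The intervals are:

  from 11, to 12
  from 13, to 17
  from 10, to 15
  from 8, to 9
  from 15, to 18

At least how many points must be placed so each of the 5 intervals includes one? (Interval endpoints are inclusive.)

3

Sort by right endpoint; whenever an interval is uncovered, place a point at its right end.
Sorted: [8,9] [11,12] [10,15] [13,17] [15,18]
{[8,9]} hit by 9; {[11,12],[10,15]} hit by 12; {[13,17],[15,18]} hit by 17.
Points: 9, 12, 17 (3 total).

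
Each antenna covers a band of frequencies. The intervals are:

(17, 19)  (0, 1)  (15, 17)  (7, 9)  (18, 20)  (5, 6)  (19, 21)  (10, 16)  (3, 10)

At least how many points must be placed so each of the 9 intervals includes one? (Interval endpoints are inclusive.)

By right end: [0,1]  [5,6]  [7,9]  [3,10]  [10,16]  [15,17]  [17,19]  [18,20]  [19,21]
[0,1] uncovered → point at 1; [5,6] uncovered → point at 6; [7,9] uncovered → point at 9; [10,16] uncovered → point at 16; [17,19] uncovered → point at 19.
Points: 1, 6, 9, 16, 19 (5 total).

5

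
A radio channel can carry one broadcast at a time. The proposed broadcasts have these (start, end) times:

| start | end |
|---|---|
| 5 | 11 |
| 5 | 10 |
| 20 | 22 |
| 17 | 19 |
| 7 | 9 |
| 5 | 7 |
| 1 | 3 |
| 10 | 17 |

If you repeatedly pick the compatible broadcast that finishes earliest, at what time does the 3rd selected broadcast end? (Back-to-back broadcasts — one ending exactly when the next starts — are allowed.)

9

Order by finish time; keep every interval that doesn't clash with the previous kept one.
By end time: (1,3), (5,7), (7,9), (5,10), (5,11), (10,17), (17,19), (20,22).
Pick (1,3); next start ≥ 3 → (5,7); next start ≥ 7 → (7,9); next start ≥ 9 → (10,17); next start ≥ 17 → (17,19); next start ≥ 19 → (20,22).
Selected: (1,3) (5,7) (7,9) (10,17) (17,19) (20,22)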